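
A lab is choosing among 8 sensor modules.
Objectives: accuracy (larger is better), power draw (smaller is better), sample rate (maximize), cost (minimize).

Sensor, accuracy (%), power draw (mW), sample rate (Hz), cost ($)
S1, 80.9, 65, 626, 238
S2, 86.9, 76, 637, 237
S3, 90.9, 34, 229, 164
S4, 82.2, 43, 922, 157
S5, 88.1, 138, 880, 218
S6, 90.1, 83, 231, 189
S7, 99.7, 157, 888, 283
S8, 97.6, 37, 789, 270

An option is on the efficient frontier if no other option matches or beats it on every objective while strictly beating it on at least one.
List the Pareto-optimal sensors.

S1: dominated by S4 (accuracy 82.2≥80.9, power draw 43≤65, sample rate 922≥626, cost 157≤238).
S2: not dominated.
S3: not dominated (best power draw).
S4: not dominated (best sample rate).
S5: not dominated.
S6: not dominated.
S7: not dominated (best accuracy).
S8: not dominated.

S2, S3, S4, S5, S6, S7, S8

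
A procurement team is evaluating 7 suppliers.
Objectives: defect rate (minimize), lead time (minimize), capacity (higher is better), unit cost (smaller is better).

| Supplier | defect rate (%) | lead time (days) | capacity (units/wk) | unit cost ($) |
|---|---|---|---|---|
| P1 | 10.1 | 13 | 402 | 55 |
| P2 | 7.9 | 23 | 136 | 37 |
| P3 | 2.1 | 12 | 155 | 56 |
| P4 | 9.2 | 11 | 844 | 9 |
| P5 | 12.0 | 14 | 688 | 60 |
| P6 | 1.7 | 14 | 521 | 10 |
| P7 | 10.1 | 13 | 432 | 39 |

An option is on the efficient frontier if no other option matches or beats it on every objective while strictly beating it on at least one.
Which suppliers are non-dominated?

P1: dominated by P4 (defect rate 9.2≤10.1, lead time 11≤13, capacity 844≥402, unit cost 9≤55).
P2: dominated by P6 (defect rate 1.7≤7.9, lead time 14≤23, capacity 521≥136, unit cost 10≤37).
P3: not dominated.
P4: not dominated (best lead time).
P5: dominated by P4 (defect rate 9.2≤12.0, lead time 11≤14, capacity 844≥688, unit cost 9≤60).
P6: not dominated (best defect rate).
P7: dominated by P4 (defect rate 9.2≤10.1, lead time 11≤13, capacity 844≥432, unit cost 9≤39).

P3, P4, P6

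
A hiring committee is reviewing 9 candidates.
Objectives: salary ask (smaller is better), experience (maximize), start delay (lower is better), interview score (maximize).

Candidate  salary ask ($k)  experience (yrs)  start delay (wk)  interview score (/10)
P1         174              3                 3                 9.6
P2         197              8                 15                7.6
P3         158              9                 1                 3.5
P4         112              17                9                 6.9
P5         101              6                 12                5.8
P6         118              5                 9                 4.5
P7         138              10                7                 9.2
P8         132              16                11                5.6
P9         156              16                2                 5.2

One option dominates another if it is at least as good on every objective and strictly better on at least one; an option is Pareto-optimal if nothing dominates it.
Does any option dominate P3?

P1: worse on salary ask (174 vs 158).
P2: worse on salary ask (197 vs 158).
P4: worse on start delay (9 vs 1).
P5: worse on experience (6 vs 9).
P6: worse on experience (5 vs 9).
P7: worse on start delay (7 vs 1).
P8: worse on start delay (11 vs 1).
P9: worse on start delay (2 vs 1).
No option is at least as good as P3 on every objective and strictly better on one.

No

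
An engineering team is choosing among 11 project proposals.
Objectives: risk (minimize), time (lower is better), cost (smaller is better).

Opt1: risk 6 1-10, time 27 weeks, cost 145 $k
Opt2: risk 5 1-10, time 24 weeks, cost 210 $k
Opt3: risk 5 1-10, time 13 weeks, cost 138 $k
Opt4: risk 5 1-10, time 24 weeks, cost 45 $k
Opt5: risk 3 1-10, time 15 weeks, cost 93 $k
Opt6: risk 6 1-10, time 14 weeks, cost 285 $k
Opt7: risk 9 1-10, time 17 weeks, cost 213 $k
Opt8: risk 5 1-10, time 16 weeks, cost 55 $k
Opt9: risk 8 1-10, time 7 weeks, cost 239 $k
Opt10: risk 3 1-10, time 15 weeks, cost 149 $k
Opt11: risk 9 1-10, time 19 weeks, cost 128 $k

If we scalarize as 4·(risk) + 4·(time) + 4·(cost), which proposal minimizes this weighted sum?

Opt1: 4·6 + 4·27 + 4·145 = 712
Opt2: 4·5 + 4·24 + 4·210 = 956
Opt3: 4·5 + 4·13 + 4·138 = 624
Opt4: 4·5 + 4·24 + 4·45 = 296
Opt5: 4·3 + 4·15 + 4·93 = 444
Opt6: 4·6 + 4·14 + 4·285 = 1220
Opt7: 4·9 + 4·17 + 4·213 = 956
Opt8: 4·5 + 4·16 + 4·55 = 304
Opt9: 4·8 + 4·7 + 4·239 = 1016
Opt10: 4·3 + 4·15 + 4·149 = 668
Opt11: 4·9 + 4·19 + 4·128 = 624
Lowest: Opt4 at 296.

Opt4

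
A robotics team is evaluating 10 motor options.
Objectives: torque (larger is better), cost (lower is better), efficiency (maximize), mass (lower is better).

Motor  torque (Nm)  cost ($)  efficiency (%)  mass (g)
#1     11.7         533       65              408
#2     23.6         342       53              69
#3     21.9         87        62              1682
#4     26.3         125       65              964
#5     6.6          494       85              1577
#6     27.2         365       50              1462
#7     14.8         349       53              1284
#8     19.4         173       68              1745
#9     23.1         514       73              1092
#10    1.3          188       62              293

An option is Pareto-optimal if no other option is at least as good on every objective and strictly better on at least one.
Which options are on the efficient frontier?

#1: not dominated.
#2: not dominated (best mass).
#3: not dominated (best cost).
#4: not dominated.
#5: not dominated (best efficiency).
#6: not dominated (best torque).
#7: dominated by #2 (torque 23.6≥14.8, cost 342≤349, efficiency 53≥53, mass 69≤1284).
#8: not dominated.
#9: not dominated.
#10: not dominated.

#1, #2, #3, #4, #5, #6, #8, #9, #10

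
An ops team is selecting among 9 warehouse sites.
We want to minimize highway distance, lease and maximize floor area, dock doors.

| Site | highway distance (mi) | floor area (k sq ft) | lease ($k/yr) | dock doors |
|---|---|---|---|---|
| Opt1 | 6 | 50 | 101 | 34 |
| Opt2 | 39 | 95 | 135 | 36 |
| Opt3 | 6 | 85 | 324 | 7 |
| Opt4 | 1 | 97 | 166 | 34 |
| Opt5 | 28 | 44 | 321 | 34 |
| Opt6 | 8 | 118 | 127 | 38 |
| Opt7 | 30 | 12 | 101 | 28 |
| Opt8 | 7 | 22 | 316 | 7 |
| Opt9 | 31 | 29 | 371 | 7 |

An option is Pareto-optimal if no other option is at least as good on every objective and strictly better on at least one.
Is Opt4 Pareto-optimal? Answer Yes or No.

Yes

Opt1: worse on highway distance (6 vs 1).
Opt2: worse on highway distance (39 vs 1).
Opt3: worse on highway distance (6 vs 1).
Opt5: worse on highway distance (28 vs 1).
Opt6: worse on highway distance (8 vs 1).
Opt7: worse on highway distance (30 vs 1).
Opt8: worse on highway distance (7 vs 1).
Opt9: worse on highway distance (31 vs 1).
No option is at least as good as Opt4 on every objective and strictly better on one.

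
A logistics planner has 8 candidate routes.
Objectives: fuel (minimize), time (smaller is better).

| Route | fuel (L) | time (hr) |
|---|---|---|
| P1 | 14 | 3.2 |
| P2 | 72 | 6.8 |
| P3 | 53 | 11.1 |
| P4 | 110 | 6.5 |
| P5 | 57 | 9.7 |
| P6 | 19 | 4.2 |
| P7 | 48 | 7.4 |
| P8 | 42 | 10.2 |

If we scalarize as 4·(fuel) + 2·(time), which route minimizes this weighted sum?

P1: 4·14 + 2·3.2 = 62.4
P2: 4·72 + 2·6.8 = 301.6
P3: 4·53 + 2·11.1 = 234.2
P4: 4·110 + 2·6.5 = 453.0
P5: 4·57 + 2·9.7 = 247.4
P6: 4·19 + 2·4.2 = 84.4
P7: 4·48 + 2·7.4 = 206.8
P8: 4·42 + 2·10.2 = 188.4
Lowest: P1 at 62.4.

P1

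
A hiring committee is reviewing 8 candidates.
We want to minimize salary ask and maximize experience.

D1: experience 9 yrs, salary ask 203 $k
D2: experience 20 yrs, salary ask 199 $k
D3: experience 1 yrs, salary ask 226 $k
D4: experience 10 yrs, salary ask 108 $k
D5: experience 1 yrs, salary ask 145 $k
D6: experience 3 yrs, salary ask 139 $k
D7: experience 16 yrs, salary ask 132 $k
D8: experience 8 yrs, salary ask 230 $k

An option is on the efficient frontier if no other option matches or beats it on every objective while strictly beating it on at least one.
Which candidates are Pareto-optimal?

D1: dominated by D2 (experience 20≥9, salary ask 199≤203).
D2: not dominated (best experience).
D3: dominated by D1 (experience 9≥1, salary ask 203≤226).
D4: not dominated (best salary ask).
D5: dominated by D4 (experience 10≥1, salary ask 108≤145).
D6: dominated by D4 (experience 10≥3, salary ask 108≤139).
D7: not dominated.
D8: dominated by D1 (experience 9≥8, salary ask 203≤230).

D2, D4, D7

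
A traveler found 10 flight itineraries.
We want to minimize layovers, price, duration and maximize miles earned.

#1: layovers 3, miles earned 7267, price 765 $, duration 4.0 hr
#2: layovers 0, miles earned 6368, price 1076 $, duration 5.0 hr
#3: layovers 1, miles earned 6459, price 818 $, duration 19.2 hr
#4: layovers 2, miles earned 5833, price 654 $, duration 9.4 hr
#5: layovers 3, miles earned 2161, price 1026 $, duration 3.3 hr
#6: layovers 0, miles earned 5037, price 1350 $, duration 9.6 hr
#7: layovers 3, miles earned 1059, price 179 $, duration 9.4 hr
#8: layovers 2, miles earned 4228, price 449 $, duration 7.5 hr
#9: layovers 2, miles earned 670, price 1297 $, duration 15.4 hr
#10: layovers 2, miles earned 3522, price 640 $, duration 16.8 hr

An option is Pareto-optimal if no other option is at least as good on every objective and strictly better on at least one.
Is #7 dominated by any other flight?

No

#1: worse on price (765 vs 179).
#2: worse on price (1076 vs 179).
#3: worse on price (818 vs 179).
#4: worse on price (654 vs 179).
#5: worse on price (1026 vs 179).
#6: worse on price (1350 vs 179).
#8: worse on price (449 vs 179).
#9: worse on miles earned (670 vs 1059).
#10: worse on price (640 vs 179).
No option is at least as good as #7 on every objective and strictly better on one.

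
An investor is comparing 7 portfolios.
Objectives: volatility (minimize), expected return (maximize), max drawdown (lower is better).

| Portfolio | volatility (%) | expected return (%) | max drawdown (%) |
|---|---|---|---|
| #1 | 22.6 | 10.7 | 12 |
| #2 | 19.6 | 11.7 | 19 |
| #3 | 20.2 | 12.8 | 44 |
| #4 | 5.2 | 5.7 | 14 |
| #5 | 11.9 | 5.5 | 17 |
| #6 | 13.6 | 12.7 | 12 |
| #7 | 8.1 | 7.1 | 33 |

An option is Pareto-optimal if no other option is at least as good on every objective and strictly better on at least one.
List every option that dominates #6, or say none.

#1: worse on volatility (22.6 vs 13.6).
#2: worse on volatility (19.6 vs 13.6).
#3: worse on volatility (20.2 vs 13.6).
#4: worse on expected return (5.7 vs 12.7).
#5: worse on expected return (5.5 vs 12.7).
#7: worse on expected return (7.1 vs 12.7).
No option dominates #6.

none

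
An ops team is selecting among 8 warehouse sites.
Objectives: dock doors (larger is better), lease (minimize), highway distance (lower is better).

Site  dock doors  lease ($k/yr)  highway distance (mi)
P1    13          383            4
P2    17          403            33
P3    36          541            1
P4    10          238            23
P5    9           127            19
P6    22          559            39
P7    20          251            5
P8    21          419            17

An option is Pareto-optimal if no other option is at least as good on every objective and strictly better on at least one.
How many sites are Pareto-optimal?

P1: not dominated.
P2: dominated by P7 (dock doors 20≥17, lease 251≤403, highway distance 5≤33).
P3: not dominated (best dock doors).
P4: not dominated.
P5: not dominated (best lease).
P6: dominated by P3 (dock doors 36≥22, lease 541≤559, highway distance 1≤39).
P7: not dominated.
P8: not dominated.
Pareto-optimal: P1, P3, P4, P5, P7, P8 → 6.

6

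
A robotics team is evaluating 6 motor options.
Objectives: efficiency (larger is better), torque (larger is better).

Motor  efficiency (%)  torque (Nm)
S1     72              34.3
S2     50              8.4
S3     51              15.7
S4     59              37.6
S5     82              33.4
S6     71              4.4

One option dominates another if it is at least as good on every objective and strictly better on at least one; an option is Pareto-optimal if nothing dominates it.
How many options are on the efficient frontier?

3

S1: not dominated.
S2: dominated by S1 (efficiency 72≥50, torque 34.3≥8.4).
S3: dominated by S1 (efficiency 72≥51, torque 34.3≥15.7).
S4: not dominated (best torque).
S5: not dominated (best efficiency).
S6: dominated by S1 (efficiency 72≥71, torque 34.3≥4.4).
Pareto-optimal: S1, S4, S5 → 3.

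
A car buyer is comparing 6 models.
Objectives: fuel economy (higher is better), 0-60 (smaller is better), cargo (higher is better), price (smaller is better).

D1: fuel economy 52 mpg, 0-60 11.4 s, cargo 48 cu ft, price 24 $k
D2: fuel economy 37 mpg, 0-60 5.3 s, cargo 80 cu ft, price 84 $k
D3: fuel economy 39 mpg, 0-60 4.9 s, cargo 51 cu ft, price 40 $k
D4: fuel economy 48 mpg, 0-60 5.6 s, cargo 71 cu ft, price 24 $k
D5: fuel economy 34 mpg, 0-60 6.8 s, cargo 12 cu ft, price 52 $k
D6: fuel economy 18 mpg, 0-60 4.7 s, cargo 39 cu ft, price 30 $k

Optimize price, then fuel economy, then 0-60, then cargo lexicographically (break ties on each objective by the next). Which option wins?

First minimize price: best is 24, kept {D1, D4}.
Then maximize fuel economy: best is 52, kept {D1}.

D1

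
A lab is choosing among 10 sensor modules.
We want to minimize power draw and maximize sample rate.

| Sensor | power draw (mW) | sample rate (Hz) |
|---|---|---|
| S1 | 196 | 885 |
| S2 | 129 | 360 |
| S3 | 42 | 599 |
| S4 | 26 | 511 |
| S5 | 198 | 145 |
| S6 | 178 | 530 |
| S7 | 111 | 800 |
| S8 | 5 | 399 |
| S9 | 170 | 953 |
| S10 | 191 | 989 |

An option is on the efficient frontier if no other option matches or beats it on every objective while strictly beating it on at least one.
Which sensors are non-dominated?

S3, S4, S7, S8, S9, S10

S1: dominated by S9 (power draw 170≤196, sample rate 953≥885).
S2: dominated by S3 (power draw 42≤129, sample rate 599≥360).
S3: not dominated.
S4: not dominated.
S5: dominated by S1 (power draw 196≤198, sample rate 885≥145).
S6: dominated by S3 (power draw 42≤178, sample rate 599≥530).
S7: not dominated.
S8: not dominated (best power draw).
S9: not dominated.
S10: not dominated (best sample rate).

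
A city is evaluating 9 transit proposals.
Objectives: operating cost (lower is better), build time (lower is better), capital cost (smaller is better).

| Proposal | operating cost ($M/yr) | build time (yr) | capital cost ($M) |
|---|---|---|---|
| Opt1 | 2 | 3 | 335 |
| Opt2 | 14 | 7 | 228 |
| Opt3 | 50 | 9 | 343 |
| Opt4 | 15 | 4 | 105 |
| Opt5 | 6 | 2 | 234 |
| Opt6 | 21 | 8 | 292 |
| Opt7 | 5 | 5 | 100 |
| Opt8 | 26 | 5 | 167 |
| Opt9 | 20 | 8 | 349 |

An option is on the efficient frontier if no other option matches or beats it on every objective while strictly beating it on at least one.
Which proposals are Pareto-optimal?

Opt1: not dominated (best operating cost).
Opt2: dominated by Opt7 (operating cost 5≤14, build time 5≤7, capital cost 100≤228).
Opt3: dominated by Opt1 (operating cost 2≤50, build time 3≤9, capital cost 335≤343).
Opt4: not dominated.
Opt5: not dominated (best build time).
Opt6: dominated by Opt2 (operating cost 14≤21, build time 7≤8, capital cost 228≤292).
Opt7: not dominated (best capital cost).
Opt8: dominated by Opt4 (operating cost 15≤26, build time 4≤5, capital cost 105≤167).
Opt9: dominated by Opt1 (operating cost 2≤20, build time 3≤8, capital cost 335≤349).

Opt1, Opt4, Opt5, Opt7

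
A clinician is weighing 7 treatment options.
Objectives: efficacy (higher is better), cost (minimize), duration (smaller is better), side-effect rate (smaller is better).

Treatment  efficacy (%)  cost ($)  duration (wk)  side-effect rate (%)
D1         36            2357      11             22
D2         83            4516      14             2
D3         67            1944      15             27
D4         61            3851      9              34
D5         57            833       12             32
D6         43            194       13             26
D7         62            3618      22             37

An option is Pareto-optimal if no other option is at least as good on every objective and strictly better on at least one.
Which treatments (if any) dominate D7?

D3

D3: efficacy 67≥62, cost 1944≤3618, duration 15≤22, side-effect rate 27≤37 — dominates D7.
Others (D1, D2, D4, D5, D6) are each worse than D7 on at least one objective.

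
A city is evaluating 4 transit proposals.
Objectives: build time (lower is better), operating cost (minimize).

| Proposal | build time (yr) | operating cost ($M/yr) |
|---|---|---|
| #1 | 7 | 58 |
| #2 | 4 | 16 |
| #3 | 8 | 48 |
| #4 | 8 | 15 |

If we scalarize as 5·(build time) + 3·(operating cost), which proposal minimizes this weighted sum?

#2

#1: 5·7 + 3·58 = 209
#2: 5·4 + 3·16 = 68
#3: 5·8 + 3·48 = 184
#4: 5·8 + 3·15 = 85
Lowest: #2 at 68.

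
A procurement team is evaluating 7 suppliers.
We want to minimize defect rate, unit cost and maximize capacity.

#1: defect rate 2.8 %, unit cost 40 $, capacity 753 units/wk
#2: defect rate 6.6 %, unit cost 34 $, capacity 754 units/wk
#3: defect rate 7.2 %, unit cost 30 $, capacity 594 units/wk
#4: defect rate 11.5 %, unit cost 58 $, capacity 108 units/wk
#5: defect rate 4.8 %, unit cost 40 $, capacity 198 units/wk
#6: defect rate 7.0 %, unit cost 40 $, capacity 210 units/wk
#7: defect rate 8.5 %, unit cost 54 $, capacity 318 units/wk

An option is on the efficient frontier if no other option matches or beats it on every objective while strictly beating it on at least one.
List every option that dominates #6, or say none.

#1, #2

#1: defect rate 2.8≤7.0, unit cost 40≤40, capacity 753≥210 — dominates #6.
#2: defect rate 6.6≤7.0, unit cost 34≤40, capacity 754≥210 — dominates #6.
Others (#3, #4, #5, #7) are each worse than #6 on at least one objective.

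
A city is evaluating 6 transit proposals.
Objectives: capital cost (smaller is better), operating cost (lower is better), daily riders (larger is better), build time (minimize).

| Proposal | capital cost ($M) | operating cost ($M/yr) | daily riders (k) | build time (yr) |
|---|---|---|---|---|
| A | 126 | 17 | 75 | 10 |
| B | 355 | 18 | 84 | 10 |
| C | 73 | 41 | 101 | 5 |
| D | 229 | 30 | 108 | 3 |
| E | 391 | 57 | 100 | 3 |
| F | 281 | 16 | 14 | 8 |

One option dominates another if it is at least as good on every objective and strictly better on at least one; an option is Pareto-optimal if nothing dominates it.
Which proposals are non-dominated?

A, B, C, D, F

A: not dominated.
B: not dominated.
C: not dominated (best capital cost).
D: not dominated (best daily riders).
E: dominated by D (capital cost 229≤391, operating cost 30≤57, daily riders 108≥100, build time 3≤3).
F: not dominated (best operating cost).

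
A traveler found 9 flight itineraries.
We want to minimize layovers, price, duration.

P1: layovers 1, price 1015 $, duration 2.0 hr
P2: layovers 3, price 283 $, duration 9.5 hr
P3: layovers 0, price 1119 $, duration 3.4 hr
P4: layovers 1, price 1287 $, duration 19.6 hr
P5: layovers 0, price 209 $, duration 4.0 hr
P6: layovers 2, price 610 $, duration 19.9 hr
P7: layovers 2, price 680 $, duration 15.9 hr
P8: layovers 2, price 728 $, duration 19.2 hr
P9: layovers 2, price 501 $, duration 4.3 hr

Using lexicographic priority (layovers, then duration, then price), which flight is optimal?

P3

First minimize layovers: best is 0, kept {P3, P5}.
Then minimize duration: best is 3.4, kept {P3}.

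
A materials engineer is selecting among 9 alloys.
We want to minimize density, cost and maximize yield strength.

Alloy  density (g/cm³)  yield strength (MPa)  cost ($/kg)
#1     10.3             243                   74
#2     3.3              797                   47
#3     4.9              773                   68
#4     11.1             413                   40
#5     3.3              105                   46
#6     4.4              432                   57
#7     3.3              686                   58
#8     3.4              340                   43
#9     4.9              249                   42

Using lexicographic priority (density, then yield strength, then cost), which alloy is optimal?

First minimize density: best is 3.3, kept {#2, #5, #7}.
Then maximize yield strength: best is 797, kept {#2}.

#2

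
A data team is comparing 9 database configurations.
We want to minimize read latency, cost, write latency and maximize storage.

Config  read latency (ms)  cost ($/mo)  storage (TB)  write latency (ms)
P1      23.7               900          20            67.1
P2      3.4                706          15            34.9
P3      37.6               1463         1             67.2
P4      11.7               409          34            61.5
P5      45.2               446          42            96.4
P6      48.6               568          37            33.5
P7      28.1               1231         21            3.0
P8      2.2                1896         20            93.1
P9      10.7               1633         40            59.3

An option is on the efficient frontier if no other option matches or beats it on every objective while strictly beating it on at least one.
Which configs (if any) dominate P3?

P1: read latency 23.7≤37.6, cost 900≤1463, storage 20≥1, write latency 67.1≤67.2 — dominates P3.
P2: read latency 3.4≤37.6, cost 706≤1463, storage 15≥1, write latency 34.9≤67.2 — dominates P3.
P4: read latency 11.7≤37.6, cost 409≤1463, storage 34≥1, write latency 61.5≤67.2 — dominates P3.
P7: read latency 28.1≤37.6, cost 1231≤1463, storage 21≥1, write latency 3.0≤67.2 — dominates P3.
Others (P5, P6, P8, P9) are each worse than P3 on at least one objective.

P1, P2, P4, P7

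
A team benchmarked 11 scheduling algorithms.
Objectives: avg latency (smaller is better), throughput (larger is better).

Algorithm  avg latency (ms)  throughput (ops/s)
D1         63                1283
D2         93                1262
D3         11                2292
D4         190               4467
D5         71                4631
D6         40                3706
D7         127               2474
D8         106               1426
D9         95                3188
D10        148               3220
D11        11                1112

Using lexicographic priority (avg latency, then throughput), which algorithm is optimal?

D3

First minimize avg latency: best is 11, kept {D3, D11}.
Then maximize throughput: best is 2292, kept {D3}.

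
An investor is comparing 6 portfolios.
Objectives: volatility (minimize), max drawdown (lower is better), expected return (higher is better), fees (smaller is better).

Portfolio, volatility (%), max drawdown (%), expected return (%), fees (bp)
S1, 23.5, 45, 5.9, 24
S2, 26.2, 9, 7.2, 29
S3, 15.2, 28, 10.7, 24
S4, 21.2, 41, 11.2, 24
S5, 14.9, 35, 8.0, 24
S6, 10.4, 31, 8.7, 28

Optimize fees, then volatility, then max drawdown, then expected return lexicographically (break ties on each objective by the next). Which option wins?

S5

First minimize fees: best is 24, kept {S1, S3, S4, S5}.
Then minimize volatility: best is 14.9, kept {S5}.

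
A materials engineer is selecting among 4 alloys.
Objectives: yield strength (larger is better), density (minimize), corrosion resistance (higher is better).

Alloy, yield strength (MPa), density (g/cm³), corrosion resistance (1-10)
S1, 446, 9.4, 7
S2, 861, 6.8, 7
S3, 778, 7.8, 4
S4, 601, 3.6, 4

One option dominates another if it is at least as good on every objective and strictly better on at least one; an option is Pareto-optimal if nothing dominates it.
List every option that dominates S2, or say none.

S1: worse on yield strength (446 vs 861).
S3: worse on yield strength (778 vs 861).
S4: worse on yield strength (601 vs 861).
No option dominates S2.

none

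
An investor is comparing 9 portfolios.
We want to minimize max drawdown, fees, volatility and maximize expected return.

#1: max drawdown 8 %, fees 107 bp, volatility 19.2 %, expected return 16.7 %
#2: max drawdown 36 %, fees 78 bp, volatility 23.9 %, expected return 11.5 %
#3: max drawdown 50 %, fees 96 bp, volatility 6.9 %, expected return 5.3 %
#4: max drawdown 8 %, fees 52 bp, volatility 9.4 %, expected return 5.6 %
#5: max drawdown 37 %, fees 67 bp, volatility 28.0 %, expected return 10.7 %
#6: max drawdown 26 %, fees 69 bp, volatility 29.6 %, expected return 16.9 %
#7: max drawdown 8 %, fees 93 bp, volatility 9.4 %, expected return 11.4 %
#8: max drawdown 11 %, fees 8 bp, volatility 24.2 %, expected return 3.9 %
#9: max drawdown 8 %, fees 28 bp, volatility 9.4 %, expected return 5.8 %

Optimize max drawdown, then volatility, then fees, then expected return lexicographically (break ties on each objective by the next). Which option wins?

First minimize max drawdown: best is 8, kept {#1, #4, #7, #9}.
Then minimize volatility: best is 9.4, kept {#4, #7, #9}.
Then minimize fees: best is 28, kept {#9}.

#9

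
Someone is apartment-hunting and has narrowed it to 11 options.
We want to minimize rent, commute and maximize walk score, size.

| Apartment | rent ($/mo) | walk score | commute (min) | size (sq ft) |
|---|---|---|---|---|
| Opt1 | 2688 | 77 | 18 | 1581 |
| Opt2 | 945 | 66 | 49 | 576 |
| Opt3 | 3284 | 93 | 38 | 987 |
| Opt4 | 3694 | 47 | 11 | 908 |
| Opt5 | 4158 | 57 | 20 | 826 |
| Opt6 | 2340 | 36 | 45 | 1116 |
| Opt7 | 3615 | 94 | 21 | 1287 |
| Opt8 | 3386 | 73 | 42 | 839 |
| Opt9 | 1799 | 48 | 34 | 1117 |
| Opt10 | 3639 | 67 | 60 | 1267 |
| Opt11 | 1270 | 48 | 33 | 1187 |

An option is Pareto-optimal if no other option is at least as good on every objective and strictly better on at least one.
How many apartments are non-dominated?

6

Opt1: not dominated (best size).
Opt2: not dominated (best rent).
Opt3: not dominated.
Opt4: not dominated (best commute).
Opt5: dominated by Opt1 (rent 2688≤4158, walk score 77≥57, commute 18≤20, size 1581≥826).
Opt6: dominated by Opt9 (rent 1799≤2340, walk score 48≥36, commute 34≤45, size 1117≥1116).
Opt7: not dominated (best walk score).
Opt8: dominated by Opt1 (rent 2688≤3386, walk score 77≥73, commute 18≤42, size 1581≥839).
Opt9: dominated by Opt11 (rent 1270≤1799, walk score 48≥48, commute 33≤34, size 1187≥1117).
Opt10: dominated by Opt1 (rent 2688≤3639, walk score 77≥67, commute 18≤60, size 1581≥1267).
Opt11: not dominated.
Pareto-optimal: Opt1, Opt2, Opt3, Opt4, Opt7, Opt11 → 6.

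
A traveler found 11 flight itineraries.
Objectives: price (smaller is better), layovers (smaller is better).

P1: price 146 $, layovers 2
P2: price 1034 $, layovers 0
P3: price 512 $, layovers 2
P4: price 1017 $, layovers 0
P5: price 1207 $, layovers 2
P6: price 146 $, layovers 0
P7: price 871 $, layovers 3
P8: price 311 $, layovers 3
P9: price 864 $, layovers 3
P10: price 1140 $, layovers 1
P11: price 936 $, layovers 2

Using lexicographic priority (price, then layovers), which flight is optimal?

First minimize price: best is 146, kept {P1, P6}.
Then minimize layovers: best is 0, kept {P6}.

P6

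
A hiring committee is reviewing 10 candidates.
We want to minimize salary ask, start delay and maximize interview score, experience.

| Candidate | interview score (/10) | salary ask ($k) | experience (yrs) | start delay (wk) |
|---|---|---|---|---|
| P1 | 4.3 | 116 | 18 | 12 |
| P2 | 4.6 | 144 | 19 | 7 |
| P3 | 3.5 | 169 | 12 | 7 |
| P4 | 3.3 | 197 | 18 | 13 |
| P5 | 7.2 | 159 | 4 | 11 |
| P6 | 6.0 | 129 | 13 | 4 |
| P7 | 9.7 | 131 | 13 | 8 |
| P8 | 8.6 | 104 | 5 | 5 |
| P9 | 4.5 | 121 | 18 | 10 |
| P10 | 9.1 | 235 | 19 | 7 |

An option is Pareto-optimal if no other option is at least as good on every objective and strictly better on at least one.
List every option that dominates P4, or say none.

P1: interview score 4.3≥3.3, salary ask 116≤197, experience 18≥18, start delay 12≤13 — dominates P4.
P2: interview score 4.6≥3.3, salary ask 144≤197, experience 19≥18, start delay 7≤13 — dominates P4.
P9: interview score 4.5≥3.3, salary ask 121≤197, experience 18≥18, start delay 10≤13 — dominates P4.
Others (P3, P5, P6, P7, P8, P10) are each worse than P4 on at least one objective.

P1, P2, P9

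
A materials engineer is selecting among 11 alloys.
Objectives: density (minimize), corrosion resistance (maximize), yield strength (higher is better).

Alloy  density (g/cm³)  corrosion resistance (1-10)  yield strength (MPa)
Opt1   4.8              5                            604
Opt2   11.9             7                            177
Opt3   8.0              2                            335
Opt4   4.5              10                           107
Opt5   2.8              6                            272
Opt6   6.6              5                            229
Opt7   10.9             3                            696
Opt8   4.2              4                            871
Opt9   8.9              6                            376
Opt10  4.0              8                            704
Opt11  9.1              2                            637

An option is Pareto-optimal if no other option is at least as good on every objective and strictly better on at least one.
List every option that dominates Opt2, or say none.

Opt10

Opt10: density 4.0≤11.9, corrosion resistance 8≥7, yield strength 704≥177 — dominates Opt2.
Others (Opt1, Opt3, Opt4, Opt5, Opt6, Opt7, Opt8, Opt9, Opt11) are each worse than Opt2 on at least one objective.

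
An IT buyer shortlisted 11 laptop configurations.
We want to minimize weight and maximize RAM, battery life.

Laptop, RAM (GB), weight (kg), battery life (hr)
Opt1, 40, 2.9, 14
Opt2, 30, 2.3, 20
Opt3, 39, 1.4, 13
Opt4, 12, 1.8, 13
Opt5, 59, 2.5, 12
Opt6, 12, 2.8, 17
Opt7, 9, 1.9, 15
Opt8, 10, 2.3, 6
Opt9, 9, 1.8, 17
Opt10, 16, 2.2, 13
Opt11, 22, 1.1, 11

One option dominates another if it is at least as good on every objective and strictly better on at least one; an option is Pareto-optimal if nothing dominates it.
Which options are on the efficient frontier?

Opt1, Opt2, Opt3, Opt5, Opt9, Opt11

Opt1: not dominated.
Opt2: not dominated (best battery life).
Opt3: not dominated.
Opt4: dominated by Opt3 (RAM 39≥12, weight 1.4≤1.8, battery life 13≥13).
Opt5: not dominated (best RAM).
Opt6: dominated by Opt2 (RAM 30≥12, weight 2.3≤2.8, battery life 20≥17).
Opt7: dominated by Opt9 (RAM 9≥9, weight 1.8≤1.9, battery life 17≥15).
Opt8: dominated by Opt2 (RAM 30≥10, weight 2.3≤2.3, battery life 20≥6).
Opt9: not dominated.
Opt10: dominated by Opt3 (RAM 39≥16, weight 1.4≤2.2, battery life 13≥13).
Opt11: not dominated (best weight).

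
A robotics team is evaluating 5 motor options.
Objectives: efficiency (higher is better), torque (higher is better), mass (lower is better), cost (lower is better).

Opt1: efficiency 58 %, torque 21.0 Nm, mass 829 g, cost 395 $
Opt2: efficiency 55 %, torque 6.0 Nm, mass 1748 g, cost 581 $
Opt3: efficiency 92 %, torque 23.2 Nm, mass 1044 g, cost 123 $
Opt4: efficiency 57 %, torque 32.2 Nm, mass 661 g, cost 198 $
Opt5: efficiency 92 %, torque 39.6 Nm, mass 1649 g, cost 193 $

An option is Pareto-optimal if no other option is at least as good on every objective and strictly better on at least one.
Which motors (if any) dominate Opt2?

Opt1, Opt3, Opt4, Opt5

Opt1: efficiency 58≥55, torque 21.0≥6.0, mass 829≤1748, cost 395≤581 — dominates Opt2.
Opt3: efficiency 92≥55, torque 23.2≥6.0, mass 1044≤1748, cost 123≤581 — dominates Opt2.
Opt4: efficiency 57≥55, torque 32.2≥6.0, mass 661≤1748, cost 198≤581 — dominates Opt2.
Opt5: efficiency 92≥55, torque 39.6≥6.0, mass 1649≤1748, cost 193≤581 — dominates Opt2.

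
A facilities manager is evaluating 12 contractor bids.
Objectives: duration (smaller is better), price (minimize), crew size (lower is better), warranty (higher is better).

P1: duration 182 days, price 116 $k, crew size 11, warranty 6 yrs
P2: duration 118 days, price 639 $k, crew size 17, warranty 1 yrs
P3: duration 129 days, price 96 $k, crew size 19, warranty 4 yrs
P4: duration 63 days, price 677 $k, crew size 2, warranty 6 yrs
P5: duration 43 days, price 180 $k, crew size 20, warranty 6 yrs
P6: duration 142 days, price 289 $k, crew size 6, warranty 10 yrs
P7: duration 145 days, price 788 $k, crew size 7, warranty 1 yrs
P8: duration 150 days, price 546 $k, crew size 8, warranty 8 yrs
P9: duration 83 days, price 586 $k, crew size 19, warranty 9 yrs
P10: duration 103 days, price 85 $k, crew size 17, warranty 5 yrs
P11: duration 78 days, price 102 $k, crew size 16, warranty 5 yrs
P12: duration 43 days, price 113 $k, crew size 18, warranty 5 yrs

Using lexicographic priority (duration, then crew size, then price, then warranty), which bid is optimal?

First minimize duration: best is 43, kept {P5, P12}.
Then minimize crew size: best is 18, kept {P12}.

P12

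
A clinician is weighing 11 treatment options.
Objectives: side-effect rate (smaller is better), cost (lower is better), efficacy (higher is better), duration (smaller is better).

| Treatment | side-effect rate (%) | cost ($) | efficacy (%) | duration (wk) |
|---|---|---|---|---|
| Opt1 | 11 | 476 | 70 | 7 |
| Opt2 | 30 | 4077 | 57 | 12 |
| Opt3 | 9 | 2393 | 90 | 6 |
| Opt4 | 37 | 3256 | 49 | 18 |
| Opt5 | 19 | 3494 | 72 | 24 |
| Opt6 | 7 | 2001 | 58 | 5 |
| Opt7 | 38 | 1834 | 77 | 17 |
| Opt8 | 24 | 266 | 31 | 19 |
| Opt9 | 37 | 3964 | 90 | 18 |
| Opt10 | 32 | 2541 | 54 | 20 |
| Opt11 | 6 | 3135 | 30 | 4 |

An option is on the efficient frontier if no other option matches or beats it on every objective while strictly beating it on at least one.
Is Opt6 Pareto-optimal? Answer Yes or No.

Opt1: worse on side-effect rate (11 vs 7).
Opt2: worse on side-effect rate (30 vs 7).
Opt3: worse on side-effect rate (9 vs 7).
Opt4: worse on side-effect rate (37 vs 7).
Opt5: worse on side-effect rate (19 vs 7).
Opt7: worse on side-effect rate (38 vs 7).
Opt8: worse on side-effect rate (24 vs 7).
Opt9: worse on side-effect rate (37 vs 7).
Opt10: worse on side-effect rate (32 vs 7).
Opt11: worse on cost (3135 vs 2001).
No option is at least as good as Opt6 on every objective and strictly better on one.

Yes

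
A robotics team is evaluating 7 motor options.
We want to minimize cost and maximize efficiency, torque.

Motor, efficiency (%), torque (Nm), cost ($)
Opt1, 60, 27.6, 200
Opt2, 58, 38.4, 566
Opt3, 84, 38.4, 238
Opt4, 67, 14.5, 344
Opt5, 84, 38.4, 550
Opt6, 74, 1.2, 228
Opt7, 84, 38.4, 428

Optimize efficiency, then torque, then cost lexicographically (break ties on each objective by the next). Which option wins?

First maximize efficiency: best is 84, kept {Opt3, Opt5, Opt7}.
Then maximize torque: best is 38.4, kept {Opt3, Opt5, Opt7}.
Then minimize cost: best is 238, kept {Opt3}.

Opt3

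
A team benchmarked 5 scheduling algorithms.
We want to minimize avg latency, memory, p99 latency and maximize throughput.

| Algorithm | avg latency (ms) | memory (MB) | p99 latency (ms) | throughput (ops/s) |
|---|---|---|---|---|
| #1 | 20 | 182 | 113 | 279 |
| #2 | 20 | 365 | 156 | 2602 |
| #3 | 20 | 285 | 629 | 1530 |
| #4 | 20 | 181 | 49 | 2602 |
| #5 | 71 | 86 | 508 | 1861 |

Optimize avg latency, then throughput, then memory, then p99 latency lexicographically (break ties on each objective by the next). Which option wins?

#4

First minimize avg latency: best is 20, kept {#1, #2, #3, #4}.
Then maximize throughput: best is 2602, kept {#2, #4}.
Then minimize memory: best is 181, kept {#4}.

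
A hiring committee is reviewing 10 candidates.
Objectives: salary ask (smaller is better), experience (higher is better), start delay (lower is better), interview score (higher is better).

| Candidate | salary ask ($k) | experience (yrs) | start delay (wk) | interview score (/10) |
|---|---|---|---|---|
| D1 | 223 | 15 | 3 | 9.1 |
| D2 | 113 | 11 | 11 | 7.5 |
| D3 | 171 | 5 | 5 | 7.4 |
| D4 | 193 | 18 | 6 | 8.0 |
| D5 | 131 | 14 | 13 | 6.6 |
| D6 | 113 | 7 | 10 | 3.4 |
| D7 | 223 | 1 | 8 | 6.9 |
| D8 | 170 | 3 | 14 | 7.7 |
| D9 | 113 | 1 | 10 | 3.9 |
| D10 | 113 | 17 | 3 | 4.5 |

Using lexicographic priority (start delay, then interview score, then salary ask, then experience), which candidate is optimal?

D1

First minimize start delay: best is 3, kept {D1, D10}.
Then maximize interview score: best is 9.1, kept {D1}.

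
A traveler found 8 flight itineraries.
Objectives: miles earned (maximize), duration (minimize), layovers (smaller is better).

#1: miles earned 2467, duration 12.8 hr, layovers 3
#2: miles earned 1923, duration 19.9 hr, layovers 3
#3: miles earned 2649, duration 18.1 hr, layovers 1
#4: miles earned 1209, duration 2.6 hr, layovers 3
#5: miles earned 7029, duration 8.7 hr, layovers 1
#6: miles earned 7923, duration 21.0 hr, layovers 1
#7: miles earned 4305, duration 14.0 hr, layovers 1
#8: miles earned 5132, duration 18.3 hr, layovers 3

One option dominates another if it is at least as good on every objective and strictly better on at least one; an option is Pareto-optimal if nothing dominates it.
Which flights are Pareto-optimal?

#4, #5, #6

#1: dominated by #5 (miles earned 7029≥2467, duration 8.7≤12.8, layovers 1≤3).
#2: dominated by #1 (miles earned 2467≥1923, duration 12.8≤19.9, layovers 3≤3).
#3: dominated by #5 (miles earned 7029≥2649, duration 8.7≤18.1, layovers 1≤1).
#4: not dominated (best duration).
#5: not dominated.
#6: not dominated (best miles earned).
#7: dominated by #5 (miles earned 7029≥4305, duration 8.7≤14.0, layovers 1≤1).
#8: dominated by #5 (miles earned 7029≥5132, duration 8.7≤18.3, layovers 1≤3).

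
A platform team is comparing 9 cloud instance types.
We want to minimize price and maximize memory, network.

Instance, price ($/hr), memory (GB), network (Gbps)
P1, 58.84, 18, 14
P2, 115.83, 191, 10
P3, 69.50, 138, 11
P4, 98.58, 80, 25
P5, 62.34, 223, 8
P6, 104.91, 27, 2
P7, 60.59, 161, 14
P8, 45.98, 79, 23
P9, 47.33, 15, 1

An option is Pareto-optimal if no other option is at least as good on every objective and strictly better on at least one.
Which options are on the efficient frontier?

P2, P4, P5, P7, P8

P1: dominated by P8 (price 45.98≤58.84, memory 79≥18, network 23≥14).
P2: not dominated.
P3: dominated by P7 (price 60.59≤69.50, memory 161≥138, network 14≥11).
P4: not dominated (best network).
P5: not dominated (best memory).
P6: dominated by P3 (price 69.50≤104.91, memory 138≥27, network 11≥2).
P7: not dominated.
P8: not dominated (best price).
P9: dominated by P8 (price 45.98≤47.33, memory 79≥15, network 23≥1).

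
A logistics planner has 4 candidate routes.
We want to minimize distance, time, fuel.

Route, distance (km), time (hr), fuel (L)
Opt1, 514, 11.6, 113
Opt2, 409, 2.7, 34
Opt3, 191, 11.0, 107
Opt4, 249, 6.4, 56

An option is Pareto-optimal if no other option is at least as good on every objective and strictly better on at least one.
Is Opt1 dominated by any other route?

Yes

Opt2 vs Opt1: distance 409≤514, time 2.7≤11.6, fuel 34≤113 — Opt2 is at least as good on every objective and strictly better on at least one, so Opt2 dominates Opt1.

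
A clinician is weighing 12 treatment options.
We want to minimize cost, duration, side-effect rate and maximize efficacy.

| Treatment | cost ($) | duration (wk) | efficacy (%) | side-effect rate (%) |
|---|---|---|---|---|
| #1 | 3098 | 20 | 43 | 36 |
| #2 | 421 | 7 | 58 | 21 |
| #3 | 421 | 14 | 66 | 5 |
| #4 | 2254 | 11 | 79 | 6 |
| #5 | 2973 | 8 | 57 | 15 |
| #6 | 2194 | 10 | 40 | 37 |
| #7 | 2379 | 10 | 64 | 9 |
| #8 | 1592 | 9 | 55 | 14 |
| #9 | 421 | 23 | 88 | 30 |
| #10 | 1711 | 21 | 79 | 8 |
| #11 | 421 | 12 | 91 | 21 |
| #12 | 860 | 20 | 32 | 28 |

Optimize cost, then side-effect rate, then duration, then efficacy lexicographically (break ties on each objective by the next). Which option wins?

#3

First minimize cost: best is 421, kept {#2, #3, #9, #11}.
Then minimize side-effect rate: best is 5, kept {#3}.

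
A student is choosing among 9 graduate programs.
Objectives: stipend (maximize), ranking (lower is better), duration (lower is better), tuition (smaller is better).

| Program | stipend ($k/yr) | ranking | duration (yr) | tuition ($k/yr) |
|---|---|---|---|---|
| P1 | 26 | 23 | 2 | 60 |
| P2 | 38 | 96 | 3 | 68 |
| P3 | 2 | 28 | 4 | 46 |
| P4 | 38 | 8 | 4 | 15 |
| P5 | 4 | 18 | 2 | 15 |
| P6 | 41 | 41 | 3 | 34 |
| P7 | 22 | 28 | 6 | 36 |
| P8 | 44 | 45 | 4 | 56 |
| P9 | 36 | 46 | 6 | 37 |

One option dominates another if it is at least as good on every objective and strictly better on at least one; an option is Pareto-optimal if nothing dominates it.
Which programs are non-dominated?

P1, P4, P5, P6, P8

P1: not dominated.
P2: dominated by P6 (stipend 41≥38, ranking 41≤96, duration 3≤3, tuition 34≤68).
P3: dominated by P4 (stipend 38≥2, ranking 8≤28, duration 4≤4, tuition 15≤46).
P4: not dominated (best ranking).
P5: not dominated.
P6: not dominated.
P7: dominated by P4 (stipend 38≥22, ranking 8≤28, duration 4≤6, tuition 15≤36).
P8: not dominated (best stipend).
P9: dominated by P4 (stipend 38≥36, ranking 8≤46, duration 4≤6, tuition 15≤37).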